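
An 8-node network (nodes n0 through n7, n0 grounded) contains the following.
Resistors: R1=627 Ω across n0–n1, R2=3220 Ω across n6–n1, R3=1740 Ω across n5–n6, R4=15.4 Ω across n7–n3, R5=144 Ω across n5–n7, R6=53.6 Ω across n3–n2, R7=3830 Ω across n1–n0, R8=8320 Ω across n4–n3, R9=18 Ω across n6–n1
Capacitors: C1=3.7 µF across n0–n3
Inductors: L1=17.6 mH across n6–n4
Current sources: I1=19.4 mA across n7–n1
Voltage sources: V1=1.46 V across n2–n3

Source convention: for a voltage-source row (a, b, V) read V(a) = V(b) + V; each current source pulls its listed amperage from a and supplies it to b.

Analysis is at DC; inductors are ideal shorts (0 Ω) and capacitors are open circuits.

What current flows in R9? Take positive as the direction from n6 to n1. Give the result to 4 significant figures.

MNA unknowns: 7 node voltages V₁..V_7 plus 2 source currents (L1, V1)
R1: Y=0.001595 on G[0,1]
R2: Y=0.0003106 on G[6,1]
C1: Y=0.000 on G[0,3]
R3: Y=0.0005747 on G[5,6]
R4: Y=0.06494 on G[7,3]
R5: Y=0.006944 on G[5,7]
R6: Y=0.01866 on G[3,2]
L1: row V6−V4=0, i_L1 at 6,4
R7: Y=0.0002611 on G[1,0]
R8: Y=0.0001202 on G[4,3]
R9: Y=0.05556 on G[6,1]
I1: z[7]−=0.0194, z[1]+=0.0194
V1: row V2−V3=1.46, i_V1 at 2,3
solve → V1=0.000, V2=-28.64, V3=-30.10, V4=-0.3473, V5=-27.88, V6=-0.3473, V7=-30.16
aux → i_L1=0.003576, i_V1=-0.02724

-0.01929 A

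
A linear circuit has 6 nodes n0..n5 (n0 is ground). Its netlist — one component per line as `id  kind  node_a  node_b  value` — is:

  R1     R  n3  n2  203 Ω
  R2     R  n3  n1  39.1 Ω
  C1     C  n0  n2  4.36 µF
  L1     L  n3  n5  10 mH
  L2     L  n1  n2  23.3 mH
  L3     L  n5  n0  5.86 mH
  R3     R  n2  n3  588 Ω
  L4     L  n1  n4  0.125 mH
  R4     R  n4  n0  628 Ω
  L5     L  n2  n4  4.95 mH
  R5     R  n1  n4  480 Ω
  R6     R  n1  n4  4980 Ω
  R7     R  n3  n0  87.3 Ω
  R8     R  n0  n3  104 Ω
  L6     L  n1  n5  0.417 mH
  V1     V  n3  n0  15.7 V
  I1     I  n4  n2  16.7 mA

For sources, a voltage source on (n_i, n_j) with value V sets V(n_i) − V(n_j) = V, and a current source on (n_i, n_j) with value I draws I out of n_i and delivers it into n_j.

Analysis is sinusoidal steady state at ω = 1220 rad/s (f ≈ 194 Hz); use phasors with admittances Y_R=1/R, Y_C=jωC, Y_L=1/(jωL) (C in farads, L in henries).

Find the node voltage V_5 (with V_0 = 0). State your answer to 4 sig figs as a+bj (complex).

6.202+1.367j V

MNA unknowns: 5 node voltages V₁..V_5 plus 1 source current (V1)
R1: Y=0.004926+0.000j on G[3,2]
R2: Y=0.02558+0.000j on G[3,1]
C1: Y=0.000+0.005319j on G[0,2]
L1: Y=0.000-0.08197j on G[3,5]
L2: Y=0.000-0.03518j on G[1,2]
L3: Y=0.000-0.1399j on G[5,0]
R3: Y=0.001701+0.000j on G[2,3]
L4: Y=0.000-6.557j on G[1,4]
R4: Y=0.001592+0.000j on G[4,0]
L5: Y=0.000-0.1656j on G[2,4]
R5: Y=0.002083+0.000j on G[1,4]
R6: Y=0.0002008+0.000j on G[1,4]
R7: Y=0.01145+0.000j on G[3,0]
R8: Y=0.009615+0.000j on G[0,3]
L6: Y=0.000-1.966j on G[1,5]
V1: row V3−V0=15.7, i_V1 at 3,0
I1: z[4]−=0.0167, z[2]+=0.0167
solve → V1=6.247+1.522j, V2=6.489+1.967j, V3=15.70+0.000j, V4=6.253+1.529j, V5=6.202+1.367j
aux → i_V1=-0.5215+0.8305j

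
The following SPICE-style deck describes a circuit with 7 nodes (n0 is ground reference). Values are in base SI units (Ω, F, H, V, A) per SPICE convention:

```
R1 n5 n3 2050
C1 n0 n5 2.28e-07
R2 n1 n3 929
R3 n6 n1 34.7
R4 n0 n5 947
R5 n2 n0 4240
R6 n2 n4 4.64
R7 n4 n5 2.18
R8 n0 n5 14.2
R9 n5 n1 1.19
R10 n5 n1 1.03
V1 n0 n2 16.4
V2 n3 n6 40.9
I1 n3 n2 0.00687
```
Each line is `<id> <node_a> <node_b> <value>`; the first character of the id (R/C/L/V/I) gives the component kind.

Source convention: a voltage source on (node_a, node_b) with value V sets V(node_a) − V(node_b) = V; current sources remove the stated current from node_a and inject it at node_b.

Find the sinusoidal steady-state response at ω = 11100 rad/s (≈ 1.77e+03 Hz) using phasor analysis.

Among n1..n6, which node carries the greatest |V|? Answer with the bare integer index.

Apply KCL at each of the 6 non-ground nodes and solve the resulting linear system.
Node n1: branches {R2, R3, R9, R10} → V_1 = -11.07+0.1283j
Node n2: branches {R5, R6, V1, I1} → V_2 = -16.40+0.000j
Node n3: branches {R1, R2, V2, I1} → V_3 = 27.50+0.1283j
Node n4: branches {R6, R7} → V_4 = -12.76+0.08728j
Node n5: branches {R1, C1, R4, R7, R8, R9, R10} → V_5 = -11.06+0.1283j
Node n6: branches {R3, V2} → V_6 = -13.40+0.1283j
Source currents: i(V1)=-0.7944-0.01881j, i(V2)=-0.06719+0.000j

3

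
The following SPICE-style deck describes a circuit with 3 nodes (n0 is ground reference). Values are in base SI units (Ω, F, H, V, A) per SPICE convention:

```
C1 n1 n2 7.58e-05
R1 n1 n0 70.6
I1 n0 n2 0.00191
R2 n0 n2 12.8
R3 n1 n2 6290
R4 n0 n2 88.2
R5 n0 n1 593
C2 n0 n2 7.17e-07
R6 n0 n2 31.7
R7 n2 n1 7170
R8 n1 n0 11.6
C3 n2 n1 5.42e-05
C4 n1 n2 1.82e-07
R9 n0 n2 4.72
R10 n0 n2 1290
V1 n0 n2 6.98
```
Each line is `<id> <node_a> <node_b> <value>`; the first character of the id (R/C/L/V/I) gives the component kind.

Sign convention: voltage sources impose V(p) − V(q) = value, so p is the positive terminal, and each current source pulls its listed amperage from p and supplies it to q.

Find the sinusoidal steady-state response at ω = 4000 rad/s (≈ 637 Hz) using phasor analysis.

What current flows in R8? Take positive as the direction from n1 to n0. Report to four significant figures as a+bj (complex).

Element admittances at ω=4000 rad/s:
  Y(C1) = 0.000+0.3032j S between n1,n2
  Y(R1) = 0.01416+0.000j S between n1,n0
  I1: injects 0.00191 A into n2 (from n0)
  Y(R2) = 0.07812+0.000j S between n0,n2
  Y(R3) = 0.0001590+0.000j S between n1,n2
  Y(R4) = 0.01134+0.000j S between n0,n2
  Y(R5) = 0.001686+0.000j S between n0,n1
  Y(C2) = 0.000+0.002868j S between n0,n2
  Y(R6) = 0.03155+0.000j S between n0,n2
  Y(R7) = 0.0001395+0.000j S between n2,n1
  Y(R8) = 0.08621+0.000j S between n1,n0
  Y(C3) = 0.000+0.2168j S between n2,n1
  Y(C4) = 0.000+0.0007280j S between n1,n2
  Y(R9) = 0.2119+0.000j S between n0,n2
  Y(R10) = 0.0007752+0.000j S between n0,n2
  V1: constraint V(n0)−V(n2) = 6.98
Assemble and solve the 3×3 MNA system:
  V(n1)=-6.721-1.317j  V(n2)=-6.980+0.000j
  i(V1)=-3.017-0.1544j

-0.5794-0.1135j A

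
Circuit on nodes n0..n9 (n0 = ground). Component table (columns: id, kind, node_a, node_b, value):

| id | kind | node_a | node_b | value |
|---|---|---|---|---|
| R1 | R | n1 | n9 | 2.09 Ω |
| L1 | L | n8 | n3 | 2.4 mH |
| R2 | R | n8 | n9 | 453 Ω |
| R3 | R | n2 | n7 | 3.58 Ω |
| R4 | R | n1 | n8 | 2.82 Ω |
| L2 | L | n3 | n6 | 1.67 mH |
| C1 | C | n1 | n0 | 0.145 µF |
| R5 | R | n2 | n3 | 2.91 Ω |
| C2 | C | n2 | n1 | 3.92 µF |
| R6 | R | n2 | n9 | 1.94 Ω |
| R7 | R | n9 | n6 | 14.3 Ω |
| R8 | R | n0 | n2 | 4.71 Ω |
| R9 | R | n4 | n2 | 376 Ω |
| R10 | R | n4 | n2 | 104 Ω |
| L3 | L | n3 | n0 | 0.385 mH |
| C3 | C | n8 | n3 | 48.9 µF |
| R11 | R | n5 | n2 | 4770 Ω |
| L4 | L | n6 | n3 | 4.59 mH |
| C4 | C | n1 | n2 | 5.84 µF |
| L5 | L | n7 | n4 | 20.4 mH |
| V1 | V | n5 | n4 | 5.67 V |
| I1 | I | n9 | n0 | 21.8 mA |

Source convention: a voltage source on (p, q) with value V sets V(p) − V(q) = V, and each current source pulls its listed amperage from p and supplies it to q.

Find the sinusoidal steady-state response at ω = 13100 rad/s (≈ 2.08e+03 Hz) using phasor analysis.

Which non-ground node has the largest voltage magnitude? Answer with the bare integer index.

5

Element admittances at ω=13100 rad/s:
  Y(R1) = 0.4785+0.000j S between n1,n9
  Y(L1) = 0.000-0.03181j S between n8,n3
  Y(R2) = 0.002208+0.000j S between n8,n9
  Y(R3) = 0.2793+0.000j S between n2,n7
  Y(R4) = 0.3546+0.000j S between n1,n8
  Y(L2) = 0.000-0.04571j S between n3,n6
  Y(C1) = 0.000+0.001899j S between n1,n0
  Y(R5) = 0.3436+0.000j S between n2,n3
  Y(C2) = 0.000+0.05135j S between n2,n1
  Y(R6) = 0.5155+0.000j S between n2,n9
  Y(R7) = 0.06993+0.000j S between n9,n6
  Y(R8) = 0.2123+0.000j S between n0,n2
  Y(R9) = 0.002660+0.000j S between n4,n2
  Y(R10) = 0.009615+0.000j S between n4,n2
  Y(L3) = 0.000-0.1983j S between n3,n0
  Y(C3) = 0.000+0.6406j S between n8,n3
  Y(R11) = 0.0002096+0.000j S between n5,n2
  Y(L4) = 0.000-0.01663j S between n6,n3
  Y(C4) = 0.000+0.07650j S between n1,n2
  Y(L5) = 0.000-0.003742j S between n7,n4
  V1: constraint V(n5)−V(n4) = 5.67
  I1: injects 0.0218 A into n0 (from n9)
Assemble and solve the 10×10 MNA system:
  V(n1)=-0.06222-0.04034j  V(n2)=-0.05085-0.03921j  V(n3)=-0.04259-0.05588j  V(n4)=-0.1379-0.06520j  V(n5)=5.532-0.06520j  V(n6)=-0.06927-0.06522j  V(n7)=-0.05122-0.03805j  V(n8)=-0.04086-0.04330j  V(n9)=-0.07759-0.04144j
  i(V1)=-0.001170+5.448e-06j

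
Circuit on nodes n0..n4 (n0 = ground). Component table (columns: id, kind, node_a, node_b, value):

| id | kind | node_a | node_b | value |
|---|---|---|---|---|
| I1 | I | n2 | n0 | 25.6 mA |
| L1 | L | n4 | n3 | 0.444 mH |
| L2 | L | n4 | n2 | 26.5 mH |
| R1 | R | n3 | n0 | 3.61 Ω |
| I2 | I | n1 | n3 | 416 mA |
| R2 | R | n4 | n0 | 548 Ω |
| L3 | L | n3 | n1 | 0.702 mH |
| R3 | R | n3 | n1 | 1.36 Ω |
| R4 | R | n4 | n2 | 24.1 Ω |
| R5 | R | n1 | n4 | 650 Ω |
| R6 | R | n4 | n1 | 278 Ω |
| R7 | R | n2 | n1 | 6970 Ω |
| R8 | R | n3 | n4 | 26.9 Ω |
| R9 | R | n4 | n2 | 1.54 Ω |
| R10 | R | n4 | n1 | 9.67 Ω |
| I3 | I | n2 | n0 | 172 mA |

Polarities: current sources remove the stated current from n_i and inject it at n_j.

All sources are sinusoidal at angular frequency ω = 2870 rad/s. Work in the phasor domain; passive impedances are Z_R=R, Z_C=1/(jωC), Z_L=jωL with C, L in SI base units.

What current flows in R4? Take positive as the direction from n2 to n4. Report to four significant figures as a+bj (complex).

MNA unknowns: 4 node voltages V₁..V_4
I1: z[2]−=0.0256, z[0]+=0.0256
L1: Y=0.000-0.7848j on G[4,3]
L2: Y=0.000-0.01315j on G[4,2]
R1: Y=0.2770+0.000j on G[3,0]
I2: z[1]−=0.416, z[3]+=0.416
R2: Y=0.001825+0.000j on G[4,0]
L3: Y=0.000-0.4963j on G[3,1]
R3: Y=0.7353+0.000j on G[3,1]
R4: Y=0.04149+0.000j on G[4,2]
R5: Y=0.001538+0.000j on G[1,4]
R6: Y=0.003597+0.000j on G[4,1]
R7: Y=0.0001435+0.000j on G[2,1]
R8: Y=0.03717+0.000j on G[3,4]
R9: Y=0.6494+0.000j on G[4,2]
R10: Y=0.1034+0.000j on G[4,1]
I3: z[2]−=0.172, z[0]+=0.172
solve → V1=-1.060-0.2429j, V2=-1.016-0.2983j, V3=-0.7085+0.001929j, V4=-0.7301-0.2928j

-0.01186-0.0002253j A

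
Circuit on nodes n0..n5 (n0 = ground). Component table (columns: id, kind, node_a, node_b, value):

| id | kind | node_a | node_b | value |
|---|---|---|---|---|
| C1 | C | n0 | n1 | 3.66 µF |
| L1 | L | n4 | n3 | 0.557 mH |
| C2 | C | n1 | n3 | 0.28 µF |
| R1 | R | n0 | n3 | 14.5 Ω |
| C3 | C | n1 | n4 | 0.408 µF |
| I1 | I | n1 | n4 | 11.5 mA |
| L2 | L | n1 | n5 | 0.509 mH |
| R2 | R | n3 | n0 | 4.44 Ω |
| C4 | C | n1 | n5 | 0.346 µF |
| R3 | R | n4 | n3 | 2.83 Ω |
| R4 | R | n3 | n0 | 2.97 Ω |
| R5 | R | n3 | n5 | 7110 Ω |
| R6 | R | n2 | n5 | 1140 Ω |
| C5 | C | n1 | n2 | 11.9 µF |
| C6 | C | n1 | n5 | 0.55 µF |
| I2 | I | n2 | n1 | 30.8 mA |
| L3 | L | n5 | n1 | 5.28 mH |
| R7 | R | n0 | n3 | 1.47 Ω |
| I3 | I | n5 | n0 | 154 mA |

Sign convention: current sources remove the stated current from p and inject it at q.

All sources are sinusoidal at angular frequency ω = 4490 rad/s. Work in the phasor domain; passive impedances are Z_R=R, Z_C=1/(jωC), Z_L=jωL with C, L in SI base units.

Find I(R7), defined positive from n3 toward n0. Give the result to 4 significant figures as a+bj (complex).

Element admittances at ω=4490 rad/s:
  Y(C1) = 0.000+0.01643j S between n0,n1
  Y(L1) = 0.000-0.3999j S between n4,n3
  Y(C2) = 0.000+0.001257j S between n1,n3
  Y(R1) = 0.06897+0.000j S between n0,n3
  Y(C3) = 0.000+0.001832j S between n1,n4
  I1: injects 0.0115 A into n4 (from n1)
  Y(L2) = 0.000-0.4376j S between n1,n5
  Y(R2) = 0.2252+0.000j S between n3,n0
  Y(C4) = 0.000+0.001554j S between n1,n5
  Y(R3) = 0.3534+0.000j S between n4,n3
  Y(R4) = 0.3367+0.000j S between n3,n0
  Y(R5) = 0.0001406+0.000j S between n3,n5
  Y(R6) = 0.0008772+0.000j S between n2,n5
  Y(C5) = 0.000+0.05343j S between n1,n2
  Y(C6) = 0.000+0.002470j S between n1,n5
  I2: injects 0.0308 A into n1 (from n2)
  Y(L3) = 0.000-0.04218j S between n5,n1
  Y(R7) = 0.6803+0.000j S between n0,n3
  I3: injects 0.154 A into n0 (from n5)
Assemble and solve the 5×5 MNA system:
  V(n1)=-0.06096+8.477j  V(n2)=-0.07574+9.053j  V(n3)=-0.01121+0.0007641j  V(n4)=-0.01611-0.005008j  V(n5)=-0.06021+8.153j

-0.007627+0.0005198j A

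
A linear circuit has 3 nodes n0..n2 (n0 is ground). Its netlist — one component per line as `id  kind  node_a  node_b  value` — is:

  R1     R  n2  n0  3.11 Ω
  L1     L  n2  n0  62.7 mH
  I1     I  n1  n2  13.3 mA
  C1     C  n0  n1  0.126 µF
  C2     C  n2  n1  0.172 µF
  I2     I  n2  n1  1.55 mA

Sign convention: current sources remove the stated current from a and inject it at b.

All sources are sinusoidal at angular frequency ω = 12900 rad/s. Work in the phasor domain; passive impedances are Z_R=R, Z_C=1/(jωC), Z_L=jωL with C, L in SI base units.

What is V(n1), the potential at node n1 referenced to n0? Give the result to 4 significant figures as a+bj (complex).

0.008918+3.057j V

Element admittances at ω=12900 rad/s:
  Y(R1) = 0.3215+0.000j S between n2,n0
  Y(L1) = 0.000-0.001236j S between n2,n0
  I1: injects 0.0133 A into n2 (from n1)
  Y(C1) = 0.000+0.001625j S between n0,n1
  Y(C2) = 0.000+0.002219j S between n2,n1
  I2: injects 0.00155 A into n1 (from n2)
Assemble and solve the 2×2 MNA system:
  V(n1)=0.008918+3.057j  V(n2)=0.01545+1.433e-05j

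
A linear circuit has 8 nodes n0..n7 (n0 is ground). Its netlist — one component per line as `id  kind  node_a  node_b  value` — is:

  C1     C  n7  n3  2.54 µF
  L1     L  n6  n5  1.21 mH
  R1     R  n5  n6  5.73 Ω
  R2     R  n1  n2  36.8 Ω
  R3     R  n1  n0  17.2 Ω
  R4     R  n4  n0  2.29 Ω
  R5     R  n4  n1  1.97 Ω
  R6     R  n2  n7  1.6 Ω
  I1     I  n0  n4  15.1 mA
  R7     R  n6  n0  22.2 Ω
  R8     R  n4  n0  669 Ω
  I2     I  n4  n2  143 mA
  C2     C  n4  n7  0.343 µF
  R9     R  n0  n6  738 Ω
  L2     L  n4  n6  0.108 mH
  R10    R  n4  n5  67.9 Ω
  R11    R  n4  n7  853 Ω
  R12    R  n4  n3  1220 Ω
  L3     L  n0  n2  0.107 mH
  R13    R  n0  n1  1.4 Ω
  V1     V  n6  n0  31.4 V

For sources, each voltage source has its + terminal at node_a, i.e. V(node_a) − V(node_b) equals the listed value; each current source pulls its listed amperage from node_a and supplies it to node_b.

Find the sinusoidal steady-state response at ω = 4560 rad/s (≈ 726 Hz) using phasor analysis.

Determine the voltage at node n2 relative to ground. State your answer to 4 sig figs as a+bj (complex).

0.04439+0.2460j V

MNA unknowns: 7 node voltages V₁..V_7 plus 1 source current (V1)
C1: Y=0.000+0.01158j on G[7,3]
L1: Y=0.000-0.1812j on G[6,5]
R1: Y=0.1745+0.000j on G[5,6]
R2: Y=0.02717+0.000j on G[1,2]
R3: Y=0.05814+0.000j on G[1,0]
R4: Y=0.4367+0.000j on G[4,0]
R5: Y=0.5076+0.000j on G[4,1]
R6: Y=0.6250+0.000j on G[2,7]
I1: z[0]−=0.0151, z[4]+=0.0151
R7: Y=0.04505+0.000j on G[6,0]
R8: Y=0.001495+0.000j on G[4,0]
I2: z[4]−=0.143, z[2]+=0.143
C2: Y=0.000+0.001564j on G[4,7]
R9: Y=0.001355+0.000j on G[0,6]
L2: Y=0.000-2.031j on G[4,6]
R10: Y=0.01473+0.000j on G[4,5]
R11: Y=0.001172+0.000j on G[4,7]
R12: Y=0.0008197+0.000j on G[4,3]
L3: Y=0.000-2.050j on G[0,2]
R13: Y=0.7143+0.000j on G[0,1]
V1: row V6−V0=31.4, i_V1 at 6,0
solve → V1=10.71-3.968j, V2=0.04439+0.2460j, V3=-0.4451-1.699j, V4=27.57-10.23j, V5=31.64-0.5644j, V6=31.40+0.000j, V7=0.1589+0.2837j
aux → i_V1=-22.29+7.640j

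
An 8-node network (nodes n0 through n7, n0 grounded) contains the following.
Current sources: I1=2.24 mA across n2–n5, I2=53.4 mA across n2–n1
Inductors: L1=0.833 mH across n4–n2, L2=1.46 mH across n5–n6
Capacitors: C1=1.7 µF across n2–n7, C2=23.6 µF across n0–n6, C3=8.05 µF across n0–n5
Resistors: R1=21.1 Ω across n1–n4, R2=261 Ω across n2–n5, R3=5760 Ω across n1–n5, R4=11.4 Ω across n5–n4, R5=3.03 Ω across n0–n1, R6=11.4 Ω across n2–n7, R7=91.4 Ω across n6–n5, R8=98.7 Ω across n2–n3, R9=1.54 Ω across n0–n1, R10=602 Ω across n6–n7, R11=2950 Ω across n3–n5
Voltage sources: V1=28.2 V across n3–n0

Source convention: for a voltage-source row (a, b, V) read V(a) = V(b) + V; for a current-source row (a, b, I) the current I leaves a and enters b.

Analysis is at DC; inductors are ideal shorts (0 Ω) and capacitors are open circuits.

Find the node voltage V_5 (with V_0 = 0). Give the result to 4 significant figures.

MNA unknowns: 7 node voltages V₁..V_7 plus 3 source currents (L1, L2, V1)
I1: z[2]−=0.00224, z[5]+=0.00224
L1: row V4−V2=0, i_L1 at 4,2
C1: Y=0.000 on G[2,7]
R1: Y=0.04739 on G[1,4]
I2: z[2]−=0.0534, z[1]+=0.0534
R2: Y=0.003831 on G[2,5]
R3: Y=0.0001736 on G[1,5]
R4: Y=0.08772 on G[5,4]
C2: Y=0.000 on G[0,6]
R5: Y=0.3300 on G[0,1]
R6: Y=0.08772 on G[2,7]
C3: Y=0.000 on G[0,5]
L2: row V5−V6=0, i_L2 at 5,6
R7: Y=0.01094 on G[6,5]
R8: Y=0.01013 on G[2,3]
R9: Y=0.6494 on G[0,1]
R10: Y=0.001661 on G[6,7]
R11: Y=0.0003390 on G[3,5]
V1: row V3−V0=28.2, i_V1 at 3,0
solve → V1=0.2547, V2=4.375, V3=28.20, V4=4.375, V5=4.478, V6=4.478, V7=4.377
aux → i_L1=-0.1863, i_L2=0.0001671, i_V1=-0.2494

4.478 V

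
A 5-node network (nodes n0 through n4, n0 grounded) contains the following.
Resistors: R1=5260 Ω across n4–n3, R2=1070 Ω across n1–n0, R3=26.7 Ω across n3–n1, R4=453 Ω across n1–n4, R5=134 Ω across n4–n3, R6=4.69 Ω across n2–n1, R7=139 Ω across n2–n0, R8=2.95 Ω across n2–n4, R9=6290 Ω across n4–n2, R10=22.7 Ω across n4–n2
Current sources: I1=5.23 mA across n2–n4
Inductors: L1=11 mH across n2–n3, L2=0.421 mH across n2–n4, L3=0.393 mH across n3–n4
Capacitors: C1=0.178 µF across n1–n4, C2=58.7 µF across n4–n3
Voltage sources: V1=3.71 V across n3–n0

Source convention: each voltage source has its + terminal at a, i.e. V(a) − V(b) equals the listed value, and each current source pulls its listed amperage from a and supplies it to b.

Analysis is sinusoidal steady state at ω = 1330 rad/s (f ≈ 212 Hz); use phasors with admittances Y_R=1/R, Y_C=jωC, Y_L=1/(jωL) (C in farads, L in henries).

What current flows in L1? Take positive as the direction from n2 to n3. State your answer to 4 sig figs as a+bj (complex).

-0.002194+0.0003295j A

Apply KCL at each of the 4 non-ground nodes and solve the resulting linear system.
Node n1: branches {R2, R3, R4, R6, C1} → V_1 = 3.692-0.02708j
Node n2: branches {I1, L1, R6, R7, L2, R8, R9, R10} → V_2 = 3.705-0.03210j
Node n3: branches {R1, L1, R3, R5, C2, L3, V1} → V_3 = 3.710+0.000j
Node n4: branches {R1, I1, R4, R5, C1, C2, L2, R8, L3, R9, R10} → V_4 = 3.709-0.01485j
Source currents: i(V1)=-0.03011+0.0002563j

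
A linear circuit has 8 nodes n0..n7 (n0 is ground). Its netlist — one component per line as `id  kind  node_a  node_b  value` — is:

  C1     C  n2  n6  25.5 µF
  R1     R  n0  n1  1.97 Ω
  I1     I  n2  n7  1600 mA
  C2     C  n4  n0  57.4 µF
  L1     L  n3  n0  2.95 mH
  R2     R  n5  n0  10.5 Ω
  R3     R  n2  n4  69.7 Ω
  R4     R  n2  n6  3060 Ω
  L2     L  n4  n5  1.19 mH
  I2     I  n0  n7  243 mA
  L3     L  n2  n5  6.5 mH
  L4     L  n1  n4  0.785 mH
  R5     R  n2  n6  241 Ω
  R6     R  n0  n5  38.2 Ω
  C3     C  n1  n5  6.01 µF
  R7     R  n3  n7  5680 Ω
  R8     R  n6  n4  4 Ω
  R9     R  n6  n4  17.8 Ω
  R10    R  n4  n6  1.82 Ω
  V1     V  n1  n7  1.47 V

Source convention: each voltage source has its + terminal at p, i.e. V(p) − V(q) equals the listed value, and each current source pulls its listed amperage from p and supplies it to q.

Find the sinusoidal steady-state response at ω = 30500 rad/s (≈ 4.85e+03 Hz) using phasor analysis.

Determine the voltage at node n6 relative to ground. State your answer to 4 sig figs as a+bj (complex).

Apply KCL at each of the 7 non-ground nodes and solve the resulting linear system.
Node n1: branches {R1, L4, C3, V1} → V_1 = 3.086+0.03242j
Node n2: branches {C1, I1, R3, R4, L3, R5} → V_2 = -2.052+2.895j
Node n3: branches {L1, R7} → V_3 = -0.0001079+0.02561j
Node n4: branches {C2, R3, L2, L4, R8, R9, R10} → V_4 = -0.1302+0.9257j
Node n5: branches {R2, L2, L3, R6, C3} → V_5 = 2.443+1.742j
Node n6: branches {C1, R4, R5, R8, R9, R10} → V_6 = -1.975+0.8662j
Node n7: branches {I1, I2, R7, V1} → V_7 = 1.616+0.03242j
Source currents: i(V1)=-1.843+1.199e-06j

-1.975+0.8662j V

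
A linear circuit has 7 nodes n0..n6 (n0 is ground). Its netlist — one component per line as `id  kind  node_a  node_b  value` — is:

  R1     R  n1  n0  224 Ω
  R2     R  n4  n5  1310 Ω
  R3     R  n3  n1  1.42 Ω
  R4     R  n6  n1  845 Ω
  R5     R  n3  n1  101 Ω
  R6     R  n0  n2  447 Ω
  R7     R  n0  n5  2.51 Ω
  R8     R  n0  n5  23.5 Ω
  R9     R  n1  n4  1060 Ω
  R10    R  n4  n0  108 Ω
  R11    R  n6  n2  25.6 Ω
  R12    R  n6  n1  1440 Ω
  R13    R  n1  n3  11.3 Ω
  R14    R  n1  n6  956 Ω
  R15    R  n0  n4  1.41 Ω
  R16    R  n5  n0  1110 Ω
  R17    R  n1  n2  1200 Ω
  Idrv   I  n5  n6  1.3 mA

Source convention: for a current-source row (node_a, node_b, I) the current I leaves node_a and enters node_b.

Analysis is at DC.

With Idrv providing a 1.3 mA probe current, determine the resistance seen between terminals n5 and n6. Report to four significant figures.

R_eq = 236.1 Ω

MNA unknowns: 6 node voltages V₁..V_6
R1: Y=0.004464 on G[1,0]
R2: Y=0.0007634 on G[4,5]
R3: Y=0.7042 on G[3,1]
R4: Y=0.001183 on G[6,1]
R5: Y=0.009901 on G[3,1]
R6: Y=0.002237 on G[0,2]
R7: Y=0.3984 on G[0,5]
R8: Y=0.04255 on G[0,5]
R9: Y=0.0009434 on G[1,4]
R10: Y=0.009259 on G[4,0]
R11: Y=0.03906 on G[6,2]
R12: Y=0.0006944 on G[6,1]
R13: Y=0.08850 on G[1,3]
R14: Y=0.001046 on G[1,6]
R15: Y=0.7092 on G[0,4]
R16: Y=0.0009009 on G[5,0]
R17: Y=0.0008333 on G[1,2]
Idrv: z[5]−=0.0013, z[6]+=0.0013
solve → V1=0.1228, V2=0.2842, V3=0.1228, V4=0.0001578, V5=-0.002937, V6=0.3040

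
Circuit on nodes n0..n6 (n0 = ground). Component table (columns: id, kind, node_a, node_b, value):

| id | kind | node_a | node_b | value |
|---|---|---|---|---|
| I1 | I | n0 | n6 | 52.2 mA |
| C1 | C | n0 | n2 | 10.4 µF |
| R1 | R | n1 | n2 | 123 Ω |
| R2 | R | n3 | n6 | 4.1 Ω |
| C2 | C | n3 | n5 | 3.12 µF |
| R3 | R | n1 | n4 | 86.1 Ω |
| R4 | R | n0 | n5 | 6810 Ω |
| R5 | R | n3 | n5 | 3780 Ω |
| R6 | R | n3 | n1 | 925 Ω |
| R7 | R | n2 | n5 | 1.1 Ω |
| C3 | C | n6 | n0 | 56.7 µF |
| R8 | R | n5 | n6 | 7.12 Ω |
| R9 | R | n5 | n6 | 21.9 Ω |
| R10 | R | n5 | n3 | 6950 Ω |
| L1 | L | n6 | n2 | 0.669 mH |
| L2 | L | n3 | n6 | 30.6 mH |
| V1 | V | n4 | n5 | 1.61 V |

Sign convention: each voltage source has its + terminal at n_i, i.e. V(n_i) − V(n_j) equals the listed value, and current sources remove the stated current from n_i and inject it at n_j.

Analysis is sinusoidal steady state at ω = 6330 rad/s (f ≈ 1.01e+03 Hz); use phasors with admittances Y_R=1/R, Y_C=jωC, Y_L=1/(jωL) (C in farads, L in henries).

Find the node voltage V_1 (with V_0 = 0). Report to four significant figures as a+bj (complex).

0.8775-0.1392j V

MNA unknowns: 6 node voltages V₁..V_6 plus 1 source current (V1)
I1: z[0]−=0.0522, z[6]+=0.0522
C1: Y=0.000+0.06583j on G[0,2]
R1: Y=0.008130+0.000j on G[1,2]
R2: Y=0.2439+0.000j on G[3,6]
C2: Y=0.000+0.01975j on G[3,5]
R3: Y=0.01161+0.000j on G[1,4]
R4: Y=0.0001468+0.000j on G[0,5]
R5: Y=0.0002646+0.000j on G[3,5]
R6: Y=0.001081+0.000j on G[3,1]
R7: Y=0.9091+0.000j on G[2,5]
C3: Y=0.000+0.3589j on G[6,0]
R8: Y=0.1404+0.000j on G[5,6]
R9: Y=0.04566+0.000j on G[5,6]
R10: Y=0.0001439+0.000j on G[5,3]
L1: Y=0.000-0.2361j on G[6,2]
L2: Y=0.000-0.005163j on G[3,6]
V1: row V4−V5=1.61, i_V1 at 4,5
solve → V1=0.8775-0.1392j, V2=-0.01973-0.1429j, V3=0.008857-0.1219j, V4=1.586-0.1383j, V5=-0.02355-0.1383j, V6=0.003676-0.1192j
aux → i_V1=-0.008234-1.104e-05j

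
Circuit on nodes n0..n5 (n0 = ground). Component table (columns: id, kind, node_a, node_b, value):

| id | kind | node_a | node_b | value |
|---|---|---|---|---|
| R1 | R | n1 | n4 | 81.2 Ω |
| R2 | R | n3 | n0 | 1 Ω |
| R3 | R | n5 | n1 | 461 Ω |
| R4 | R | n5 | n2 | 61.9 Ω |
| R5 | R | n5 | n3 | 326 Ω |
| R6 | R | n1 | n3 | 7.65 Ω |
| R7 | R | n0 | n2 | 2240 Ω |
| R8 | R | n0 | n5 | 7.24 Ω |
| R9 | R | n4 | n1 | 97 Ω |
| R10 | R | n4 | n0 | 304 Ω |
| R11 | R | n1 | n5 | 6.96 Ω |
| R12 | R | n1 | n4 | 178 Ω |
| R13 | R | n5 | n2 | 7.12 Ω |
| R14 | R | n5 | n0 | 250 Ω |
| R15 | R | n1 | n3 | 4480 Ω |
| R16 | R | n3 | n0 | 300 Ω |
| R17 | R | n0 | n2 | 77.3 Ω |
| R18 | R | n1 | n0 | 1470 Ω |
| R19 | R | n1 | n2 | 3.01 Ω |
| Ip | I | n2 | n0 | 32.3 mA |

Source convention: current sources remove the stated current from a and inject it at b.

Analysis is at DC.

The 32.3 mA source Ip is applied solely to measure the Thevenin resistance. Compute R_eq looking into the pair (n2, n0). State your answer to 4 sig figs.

Apply KCL at each of the 5 non-ground nodes and solve the resulting linear system.
Node n1: branches {R1, R3, R6, R9, R11, R12, R15, R18, R19} → V_1 = -0.1250
Node n2: branches {R4, R7, R13, R17, R19, Ip} → V_2 = -0.1793
Node n3: branches {R2, R5, R6, R15, R16} → V_3 = -0.01468
Node n4: branches {R1, R9, R10, R12} → V_4 = -0.1120
Node n5: branches {R3, R4, R5, R8, R11, R13, R14} → V_5 = -0.1036

R_eq = 5.552 Ω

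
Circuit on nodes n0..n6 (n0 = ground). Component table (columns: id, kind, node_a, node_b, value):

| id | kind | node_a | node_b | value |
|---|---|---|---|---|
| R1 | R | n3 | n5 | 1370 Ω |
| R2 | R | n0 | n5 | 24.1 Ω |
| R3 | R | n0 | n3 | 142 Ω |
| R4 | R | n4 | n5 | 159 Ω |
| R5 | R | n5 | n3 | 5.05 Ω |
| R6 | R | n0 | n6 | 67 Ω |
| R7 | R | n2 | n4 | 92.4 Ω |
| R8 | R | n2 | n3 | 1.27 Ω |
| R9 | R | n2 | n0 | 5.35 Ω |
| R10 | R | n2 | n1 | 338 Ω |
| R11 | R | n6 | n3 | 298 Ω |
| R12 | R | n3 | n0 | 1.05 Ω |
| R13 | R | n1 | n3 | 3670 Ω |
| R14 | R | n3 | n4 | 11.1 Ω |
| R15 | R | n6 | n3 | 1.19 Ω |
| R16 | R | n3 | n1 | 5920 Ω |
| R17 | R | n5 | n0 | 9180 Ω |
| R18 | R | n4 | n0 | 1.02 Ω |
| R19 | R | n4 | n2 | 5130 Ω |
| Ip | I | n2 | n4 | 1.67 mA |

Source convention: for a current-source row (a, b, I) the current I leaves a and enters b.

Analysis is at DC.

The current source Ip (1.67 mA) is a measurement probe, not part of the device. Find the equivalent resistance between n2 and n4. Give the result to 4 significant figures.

R_eq = 2.311 Ω

Apply KCL at each of the 6 non-ground nodes and solve the resulting linear system.
Node n1: branches {R10, R13, R16} → V_1 = -0.002237
Node n2: branches {R7, R8, R9, R10, R19, Ip} → V_2 = -0.002430
Node n3: branches {R1, R3, R5, R8, R11, R12, R13, R14, R15, R16} → V_3 = -0.0009407
Node n4: branches {R4, R7, R14, R18, R19, Ip} → V_4 = 0.001429
Node n5: branches {R1, R2, R4, R5, R17} → V_5 = -0.0007216
Node n6: branches {R6, R11, R15} → V_6 = -0.0009243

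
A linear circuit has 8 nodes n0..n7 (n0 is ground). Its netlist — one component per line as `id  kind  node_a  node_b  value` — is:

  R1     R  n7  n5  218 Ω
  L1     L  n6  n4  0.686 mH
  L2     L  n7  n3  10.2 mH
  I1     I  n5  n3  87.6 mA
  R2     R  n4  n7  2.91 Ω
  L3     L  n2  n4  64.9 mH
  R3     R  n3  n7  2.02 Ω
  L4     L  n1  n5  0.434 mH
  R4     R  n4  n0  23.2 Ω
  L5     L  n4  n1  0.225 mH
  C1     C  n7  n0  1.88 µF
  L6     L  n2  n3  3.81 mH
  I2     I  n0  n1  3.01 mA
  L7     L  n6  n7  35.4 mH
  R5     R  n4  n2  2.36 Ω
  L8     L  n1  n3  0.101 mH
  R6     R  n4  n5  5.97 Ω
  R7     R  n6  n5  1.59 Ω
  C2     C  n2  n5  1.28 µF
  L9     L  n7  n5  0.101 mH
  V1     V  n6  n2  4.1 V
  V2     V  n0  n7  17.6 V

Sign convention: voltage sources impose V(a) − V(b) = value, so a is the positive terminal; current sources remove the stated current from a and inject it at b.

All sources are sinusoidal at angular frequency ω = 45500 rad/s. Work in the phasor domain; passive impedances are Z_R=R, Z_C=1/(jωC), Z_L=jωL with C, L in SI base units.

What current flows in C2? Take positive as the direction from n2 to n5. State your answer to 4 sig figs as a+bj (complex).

0.006462-0.1716j A

Element admittances at ω=45500 rad/s:
  Y(R1) = 0.004587+0.000j S between n7,n5
  Y(L1) = 0.000-0.03204j S between n6,n4
  Y(L2) = 0.000-0.002155j S between n7,n3
  I1: injects 0.0876 A into n3 (from n5)
  Y(R2) = 0.3436+0.000j S between n4,n7
  Y(L3) = 0.000-0.0003386j S between n2,n4
  Y(R3) = 0.4950+0.000j S between n3,n7
  Y(L4) = 0.000-0.05064j S between n1,n5
  Y(R4) = 0.04310+0.000j S between n4,n0
  Y(L5) = 0.000-0.09768j S between n4,n1
  Y(C1) = 0.000+0.08554j S between n7,n0
  Y(L6) = 0.000-0.005769j S between n2,n3
  I2: injects 0.00301 A into n1 (from n0)
  Y(L7) = 0.000-0.0006208j S between n6,n7
  Y(R5) = 0.4237+0.000j S between n4,n2
  Y(L8) = 0.000-0.2176j S between n1,n3
  Y(R6) = 0.1675+0.000j S between n4,n5
  Y(R7) = 0.6289+0.000j S between n6,n5
  Y(C2) = 0.000+0.05824j S between n2,n5
  Y(L9) = 0.000-0.2176j S between n7,n5
  V1: constraint V(n6)−V(n2) = 4.1
  V2: constraint V(n0)−V(n7) = 17.6
Assemble and solve the 9×9 MNA system:
  V(n1)=-17.02+0.4696j  V(n2)=-18.99+1.642j  V(n3)=-17.18-0.04573j  V(n4)=-17.18+0.9214j  V(n5)=-16.04+1.753j  V(n6)=-14.89+1.642j  V(n7)=-17.60+0.000j
  i(V1)=-0.7496+0.1449j  i(V2)=-0.7435-1.466j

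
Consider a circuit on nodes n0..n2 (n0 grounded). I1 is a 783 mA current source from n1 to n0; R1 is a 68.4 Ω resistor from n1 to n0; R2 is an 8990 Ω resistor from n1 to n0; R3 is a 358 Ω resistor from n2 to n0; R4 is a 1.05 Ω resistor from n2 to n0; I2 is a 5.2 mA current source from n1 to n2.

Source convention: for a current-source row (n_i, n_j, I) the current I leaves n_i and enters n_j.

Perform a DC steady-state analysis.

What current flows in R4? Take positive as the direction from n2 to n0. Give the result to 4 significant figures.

Element admittances at DC:
  I1: injects 0.783 A into n0 (from n1)
  Y(R1) = 0.01462 S between n1,n0
  Y(R2) = 0.0001112 S between n1,n0
  Y(R3) = 0.002793 S between n2,n0
  Y(R4) = 0.9524 S between n2,n0
  I2: injects 0.0052 A into n2 (from n1)
Assemble and solve the 2×2 MNA system:
  V(n1)=-53.51  V(n2)=0.005444

0.005185 A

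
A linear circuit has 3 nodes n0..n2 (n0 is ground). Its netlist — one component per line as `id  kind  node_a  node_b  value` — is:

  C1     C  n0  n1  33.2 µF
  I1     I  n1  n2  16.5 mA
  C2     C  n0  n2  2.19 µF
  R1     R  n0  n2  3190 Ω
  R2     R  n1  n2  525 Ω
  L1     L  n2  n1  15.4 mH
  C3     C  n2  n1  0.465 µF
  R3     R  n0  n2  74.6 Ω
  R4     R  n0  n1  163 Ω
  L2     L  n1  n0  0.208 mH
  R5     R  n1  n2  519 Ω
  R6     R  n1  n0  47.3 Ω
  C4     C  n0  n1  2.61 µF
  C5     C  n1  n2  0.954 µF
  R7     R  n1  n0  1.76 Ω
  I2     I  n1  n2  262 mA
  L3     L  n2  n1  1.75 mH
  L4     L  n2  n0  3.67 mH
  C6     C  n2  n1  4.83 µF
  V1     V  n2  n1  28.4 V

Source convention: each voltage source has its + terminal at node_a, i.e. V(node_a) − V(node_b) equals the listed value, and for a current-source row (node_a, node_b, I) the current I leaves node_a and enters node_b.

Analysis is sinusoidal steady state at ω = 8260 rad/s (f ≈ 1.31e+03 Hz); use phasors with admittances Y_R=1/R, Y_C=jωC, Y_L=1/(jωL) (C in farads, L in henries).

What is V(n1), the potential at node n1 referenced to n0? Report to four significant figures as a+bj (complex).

Apply KCL at each of the 2 non-ground nodes and solve the resulting linear system.
Node n1: branches {C1, I1, R2, L1, C3, R4, L2, R5, R6, C4, C5, R7, I2, L3, C6, V1} → V_1 = -0.7899+0.3041j
Node n2: branches {I1, C2, R1, R2, L1, C3, R3, R5, C5, I2, L3, L4, C6, V1} → V_2 = 27.61+0.3041j
Source currents: i(V1)=-0.2136+1.129j

-0.7899+0.3041j V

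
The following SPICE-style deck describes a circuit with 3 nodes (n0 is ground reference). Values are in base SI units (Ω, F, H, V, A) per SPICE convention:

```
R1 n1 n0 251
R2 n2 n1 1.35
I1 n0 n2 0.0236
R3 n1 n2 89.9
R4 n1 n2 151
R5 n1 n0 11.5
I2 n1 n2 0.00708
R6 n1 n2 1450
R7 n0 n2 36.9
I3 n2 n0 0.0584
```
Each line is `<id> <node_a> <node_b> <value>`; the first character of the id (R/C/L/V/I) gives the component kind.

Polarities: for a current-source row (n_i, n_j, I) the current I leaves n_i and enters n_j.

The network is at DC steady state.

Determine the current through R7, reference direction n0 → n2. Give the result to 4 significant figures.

Apply KCL at each of the 2 non-ground nodes and solve the resulting linear system.
Node n1: branches {R1, R2, R3, R4, R5, I2, R6} → V_1 = -0.2890
Node n2: branches {R2, I1, R3, R4, I2, R6, R7, I3} → V_2 = -0.3143

0.008518 A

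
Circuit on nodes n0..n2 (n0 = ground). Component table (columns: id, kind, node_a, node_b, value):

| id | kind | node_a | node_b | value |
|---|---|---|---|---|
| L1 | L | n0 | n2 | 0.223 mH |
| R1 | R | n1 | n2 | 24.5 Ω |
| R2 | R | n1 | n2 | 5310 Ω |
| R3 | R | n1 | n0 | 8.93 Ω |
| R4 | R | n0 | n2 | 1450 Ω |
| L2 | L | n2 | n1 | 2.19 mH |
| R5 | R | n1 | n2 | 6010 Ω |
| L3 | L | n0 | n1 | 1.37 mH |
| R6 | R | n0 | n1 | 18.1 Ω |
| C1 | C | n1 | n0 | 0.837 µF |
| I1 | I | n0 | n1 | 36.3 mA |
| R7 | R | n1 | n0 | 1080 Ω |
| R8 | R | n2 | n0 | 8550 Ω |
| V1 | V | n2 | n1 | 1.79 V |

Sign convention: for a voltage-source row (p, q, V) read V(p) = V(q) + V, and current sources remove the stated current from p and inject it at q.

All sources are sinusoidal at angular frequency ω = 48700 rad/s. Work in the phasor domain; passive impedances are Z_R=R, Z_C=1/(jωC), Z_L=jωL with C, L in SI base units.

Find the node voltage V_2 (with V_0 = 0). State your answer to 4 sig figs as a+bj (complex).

Apply KCL at each of the 2 non-ground nodes and solve the resulting linear system.
Node n1: branches {R1, R2, R3, L2, R5, L3, R6, C1, I1, R7, V1} → V_1 = -0.1530+0.9155j
Node n2: branches {L1, R1, R2, R4, L2, R5, R8, V1} → V_2 = 1.637+0.9155j
Source currents: i(V1)=-0.1593+0.1668j

1.637+0.9155j V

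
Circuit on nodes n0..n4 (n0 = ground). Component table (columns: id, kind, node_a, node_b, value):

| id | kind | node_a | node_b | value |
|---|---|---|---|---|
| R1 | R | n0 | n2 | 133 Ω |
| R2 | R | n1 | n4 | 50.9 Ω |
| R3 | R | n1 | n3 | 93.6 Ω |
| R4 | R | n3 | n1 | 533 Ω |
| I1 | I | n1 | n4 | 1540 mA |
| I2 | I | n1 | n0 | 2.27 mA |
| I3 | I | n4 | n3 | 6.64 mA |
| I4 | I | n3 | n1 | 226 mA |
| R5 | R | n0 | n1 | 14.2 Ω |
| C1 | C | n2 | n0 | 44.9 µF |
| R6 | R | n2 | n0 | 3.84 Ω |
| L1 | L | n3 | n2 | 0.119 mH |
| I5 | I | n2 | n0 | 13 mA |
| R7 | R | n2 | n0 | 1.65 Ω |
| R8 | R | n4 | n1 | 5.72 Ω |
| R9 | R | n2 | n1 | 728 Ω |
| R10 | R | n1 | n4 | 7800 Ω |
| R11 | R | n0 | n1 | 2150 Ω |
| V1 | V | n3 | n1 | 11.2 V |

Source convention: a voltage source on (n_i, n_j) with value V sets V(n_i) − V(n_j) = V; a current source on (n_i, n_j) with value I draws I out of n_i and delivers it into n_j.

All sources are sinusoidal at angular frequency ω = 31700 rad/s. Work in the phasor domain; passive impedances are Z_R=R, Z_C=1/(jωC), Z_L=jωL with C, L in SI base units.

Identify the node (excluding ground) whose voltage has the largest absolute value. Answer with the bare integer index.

MNA unknowns: 4 node voltages V₁..V_4 plus 1 source current (V1)
R1: Y=0.007519+0.000j on G[0,2]
R2: Y=0.01965+0.000j on G[1,4]
R3: Y=0.01068+0.000j on G[1,3]
R4: Y=0.001876+0.000j on G[3,1]
I1: z[1]−=1.54, z[4]+=1.54
I2: z[1]−=0.00227, z[0]+=0.00227
I3: z[4]−=0.00664, z[3]+=0.00664
I4: z[3]−=0.226, z[1]+=0.226
R5: Y=0.07042+0.000j on G[0,1]
C1: Y=0.000+1.423j on G[2,0]
R6: Y=0.2604+0.000j on G[2,0]
L1: Y=0.000-0.2651j on G[3,2]
I5: z[2]−=0.013, z[0]+=0.013
R7: Y=0.6061+0.000j on G[2,0]
R8: Y=0.1748+0.000j on G[4,1]
R9: Y=0.001374+0.000j on G[2,1]
R10: Y=0.0001282+0.000j on G[1,4]
R11: Y=0.0004651+0.000j on G[0,1]
V1: row V3−V1=11.2, i_V1 at 3,1
solve → V1=-10.40+2.406j, V2=0.1392-0.4219j, V3=0.7973+2.406j, V4=-2.523+2.406j
aux → i_V1=-1.110+0.1744j

1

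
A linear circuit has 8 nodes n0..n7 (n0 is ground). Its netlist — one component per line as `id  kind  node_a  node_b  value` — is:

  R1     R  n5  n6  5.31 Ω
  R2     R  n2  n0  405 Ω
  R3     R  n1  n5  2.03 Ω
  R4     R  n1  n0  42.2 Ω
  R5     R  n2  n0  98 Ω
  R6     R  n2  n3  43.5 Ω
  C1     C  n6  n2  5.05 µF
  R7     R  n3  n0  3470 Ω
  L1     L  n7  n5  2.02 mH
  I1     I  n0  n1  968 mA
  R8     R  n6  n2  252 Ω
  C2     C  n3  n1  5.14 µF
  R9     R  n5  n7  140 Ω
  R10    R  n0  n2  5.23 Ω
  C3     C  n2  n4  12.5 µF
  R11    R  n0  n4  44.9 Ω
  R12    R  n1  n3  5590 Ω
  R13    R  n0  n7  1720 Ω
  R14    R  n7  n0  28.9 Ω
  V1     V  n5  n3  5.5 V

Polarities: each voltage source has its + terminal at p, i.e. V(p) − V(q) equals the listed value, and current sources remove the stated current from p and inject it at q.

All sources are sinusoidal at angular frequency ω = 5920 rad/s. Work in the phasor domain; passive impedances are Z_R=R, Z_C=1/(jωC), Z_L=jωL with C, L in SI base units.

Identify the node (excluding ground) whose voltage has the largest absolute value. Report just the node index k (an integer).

1

MNA unknowns: 7 node voltages V₁..V_7 plus 1 source current (V1)
R1: Y=0.1883+0.000j on G[5,6]
R2: Y=0.002469+0.000j on G[2,0]
R3: Y=0.4926+0.000j on G[1,5]
R4: Y=0.02370+0.000j on G[1,0]
R5: Y=0.01020+0.000j on G[2,0]
R6: Y=0.02299+0.000j on G[2,3]
C1: Y=0.000+0.02990j on G[6,2]
R7: Y=0.0002882+0.000j on G[3,0]
L1: Y=0.000-0.08362j on G[7,5]
I1: z[0]−=0.968, z[1]+=0.968
R8: Y=0.003968+0.000j on G[6,2]
C2: Y=0.000+0.03043j on G[3,1]
R9: Y=0.007143+0.000j on G[5,7]
R10: Y=0.1912+0.000j on G[0,2]
C3: Y=0.000+0.07400j on G[2,4]
R11: Y=0.02227+0.000j on G[0,4]
R12: Y=0.0001789+0.000j on G[1,3]
R13: Y=0.0005814+0.000j on G[0,7]
R14: Y=0.03460+0.000j on G[7,0]
V1: row V5−V3=5.5, i_V1 at 5,3
solve → V1=13.77-1.823j, V2=1.330+1.009j, V3=6.993-1.492j, V4=0.9413+1.292j, V5=12.49-1.492j, V6=11.63-3.042j, V7=9.875-5.423j
aux → i_V1=0.1209-0.2642j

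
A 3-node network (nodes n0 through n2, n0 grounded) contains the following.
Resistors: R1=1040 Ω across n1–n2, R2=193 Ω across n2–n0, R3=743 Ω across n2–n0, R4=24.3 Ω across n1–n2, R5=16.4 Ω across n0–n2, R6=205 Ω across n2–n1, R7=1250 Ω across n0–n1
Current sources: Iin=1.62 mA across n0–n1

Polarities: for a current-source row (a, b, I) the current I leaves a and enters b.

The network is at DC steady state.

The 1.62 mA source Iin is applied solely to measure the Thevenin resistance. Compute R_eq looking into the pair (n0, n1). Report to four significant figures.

Element admittances at DC:
  Y(R1) = 0.0009615 S between n1,n2
  Y(R2) = 0.005181 S between n2,n0
  Y(R3) = 0.001346 S between n2,n0
  Y(R4) = 0.04115 S between n1,n2
  Y(R5) = 0.06098 S between n0,n2
  Y(R6) = 0.004878 S between n2,n1
  Y(R7) = 0.0008000 S between n0,n1
  Iin: injects 0.00162 A into n1 (from n0)
Assemble and solve the 2×2 MNA system:
  V(n1)=0.05683  V(n2)=0.02333

R_eq = 35.08 Ω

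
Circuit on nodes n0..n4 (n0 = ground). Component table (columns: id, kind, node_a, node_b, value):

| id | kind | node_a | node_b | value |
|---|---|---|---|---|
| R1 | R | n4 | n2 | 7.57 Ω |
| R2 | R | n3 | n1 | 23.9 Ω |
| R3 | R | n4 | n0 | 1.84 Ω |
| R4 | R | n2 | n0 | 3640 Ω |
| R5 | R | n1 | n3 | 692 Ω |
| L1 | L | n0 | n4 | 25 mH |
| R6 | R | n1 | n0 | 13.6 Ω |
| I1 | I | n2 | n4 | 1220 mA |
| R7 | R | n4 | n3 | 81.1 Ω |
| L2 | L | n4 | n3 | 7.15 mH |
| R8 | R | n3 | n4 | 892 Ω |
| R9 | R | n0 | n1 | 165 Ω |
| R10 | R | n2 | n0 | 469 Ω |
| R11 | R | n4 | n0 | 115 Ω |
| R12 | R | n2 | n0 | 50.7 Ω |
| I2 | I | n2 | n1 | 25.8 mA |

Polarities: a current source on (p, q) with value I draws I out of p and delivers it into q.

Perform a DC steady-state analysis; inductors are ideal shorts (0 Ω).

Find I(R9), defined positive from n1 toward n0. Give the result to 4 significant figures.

Apply KCL at each of the 4 non-ground nodes and solve the resulting linear system.
Node n1: branches {R2, R5, R6, R9, I2} → V_1 = 0.2100
Node n2: branches {R1, R4, I1, R10, R12, I2} → V_2 = -8.077
Node n3: branches {R2, R5, R7, L2, R8} → V_3 = 0.000
Node n4: branches {R1, R3, L1, I1, R7, L2, R8, R11} → V_4 = 0.000
Source currents: i(L1)=-0.1620, i(L2)=-0.009089

0.001273 A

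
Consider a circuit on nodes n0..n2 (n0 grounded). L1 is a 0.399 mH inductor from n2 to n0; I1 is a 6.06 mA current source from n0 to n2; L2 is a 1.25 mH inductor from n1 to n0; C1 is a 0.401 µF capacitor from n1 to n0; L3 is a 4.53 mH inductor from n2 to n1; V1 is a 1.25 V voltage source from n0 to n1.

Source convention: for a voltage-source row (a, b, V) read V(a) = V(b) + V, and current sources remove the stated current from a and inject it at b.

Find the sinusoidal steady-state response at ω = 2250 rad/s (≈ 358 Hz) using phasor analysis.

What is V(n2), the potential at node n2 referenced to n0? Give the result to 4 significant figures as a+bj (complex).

Apply KCL at each of the 2 non-ground nodes and solve the resulting linear system.
Node n1: branches {L2, C1, L3, V1} → V_1 = -1.250+0.000j
Node n2: branches {L1, I1, L3} → V_2 = -0.1012+0.005000j
Source currents: i(V1)=-0.0004906+0.5560j

-0.1012+0.005000j V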